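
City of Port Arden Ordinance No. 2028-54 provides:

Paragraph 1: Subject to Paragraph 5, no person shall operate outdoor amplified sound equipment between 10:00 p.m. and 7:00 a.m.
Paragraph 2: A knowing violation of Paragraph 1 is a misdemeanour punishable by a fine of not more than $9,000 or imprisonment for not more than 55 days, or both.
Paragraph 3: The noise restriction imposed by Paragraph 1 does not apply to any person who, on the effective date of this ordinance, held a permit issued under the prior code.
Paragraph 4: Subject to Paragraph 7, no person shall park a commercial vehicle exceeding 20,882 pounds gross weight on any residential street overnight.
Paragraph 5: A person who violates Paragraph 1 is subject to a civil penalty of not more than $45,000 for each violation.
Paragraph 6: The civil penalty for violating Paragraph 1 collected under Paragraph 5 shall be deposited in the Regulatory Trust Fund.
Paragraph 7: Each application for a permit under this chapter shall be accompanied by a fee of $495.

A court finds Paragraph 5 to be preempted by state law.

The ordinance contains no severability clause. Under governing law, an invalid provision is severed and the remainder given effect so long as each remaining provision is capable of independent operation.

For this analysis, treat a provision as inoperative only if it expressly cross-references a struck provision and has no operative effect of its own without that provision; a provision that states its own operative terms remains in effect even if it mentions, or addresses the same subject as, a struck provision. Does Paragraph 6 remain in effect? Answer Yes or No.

No

Paragraph 5 is struck. Paragraph 6 has no operative effect of its own apart from Paragraph 5 and is therefore inoperative. Paragraph 1 mentions Paragraph 5 but its own obligation stands independently of Paragraph 5, so Paragraph 1 is not affected. Under the stated default rule, only provisions that cannot operate independently fall away; the rest are enforced. That leaves Paragraph 1, Paragraph 2, Paragraph 3, Paragraph 4, and Paragraph 7 in effect. Paragraph 6 is among the inoperative provisions, so the answer is no.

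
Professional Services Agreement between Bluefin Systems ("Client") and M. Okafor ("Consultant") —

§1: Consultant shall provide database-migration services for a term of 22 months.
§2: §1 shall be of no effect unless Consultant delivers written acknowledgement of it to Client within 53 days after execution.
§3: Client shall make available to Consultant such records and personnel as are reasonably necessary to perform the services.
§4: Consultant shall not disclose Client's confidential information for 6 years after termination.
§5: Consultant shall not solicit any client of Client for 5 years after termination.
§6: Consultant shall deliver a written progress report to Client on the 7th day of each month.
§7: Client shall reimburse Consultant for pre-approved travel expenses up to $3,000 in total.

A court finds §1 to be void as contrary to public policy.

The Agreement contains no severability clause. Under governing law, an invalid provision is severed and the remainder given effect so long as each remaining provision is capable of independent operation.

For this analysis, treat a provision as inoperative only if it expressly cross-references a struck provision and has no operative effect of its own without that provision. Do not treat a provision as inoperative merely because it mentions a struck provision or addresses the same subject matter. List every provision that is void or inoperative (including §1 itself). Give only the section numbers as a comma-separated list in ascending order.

§1 is struck. §2 merely fixes the acknowledgement condition for §1; with §1 gone it has nothing to operate on and falls away. With no severability clause, the stated default rule severs what cannot stand and enforces each remaining provision that can operate on its own. That leaves §3, §4, §5, §6, and §7 in effect.

1, 2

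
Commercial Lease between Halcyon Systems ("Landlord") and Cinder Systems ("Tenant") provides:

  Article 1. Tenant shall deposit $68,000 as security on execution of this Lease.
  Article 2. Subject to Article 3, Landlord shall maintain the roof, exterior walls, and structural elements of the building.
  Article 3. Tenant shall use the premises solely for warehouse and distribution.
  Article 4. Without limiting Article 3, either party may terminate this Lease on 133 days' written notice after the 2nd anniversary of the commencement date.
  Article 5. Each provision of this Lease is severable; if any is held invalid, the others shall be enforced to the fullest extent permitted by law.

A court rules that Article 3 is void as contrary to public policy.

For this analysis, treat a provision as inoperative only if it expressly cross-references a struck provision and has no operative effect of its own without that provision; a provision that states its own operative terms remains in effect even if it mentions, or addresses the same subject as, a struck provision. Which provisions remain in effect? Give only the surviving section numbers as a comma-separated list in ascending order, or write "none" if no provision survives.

1, 2, 4, 5

Article 3 is struck. Article 2 mentions Article 3 but its own obligation stands independently of Article 3, so Article 2 is not affected. Article 4 mentions Article 3 but its own obligation stands independently of Article 3, so Article 4 is not affected. No other provision's operative terms depend on Article 3. Article 5 is a severability clause and preserves every provision that can still be given independent effect. The provisions still in force are Article 1, Article 2, Article 4, and Article 5.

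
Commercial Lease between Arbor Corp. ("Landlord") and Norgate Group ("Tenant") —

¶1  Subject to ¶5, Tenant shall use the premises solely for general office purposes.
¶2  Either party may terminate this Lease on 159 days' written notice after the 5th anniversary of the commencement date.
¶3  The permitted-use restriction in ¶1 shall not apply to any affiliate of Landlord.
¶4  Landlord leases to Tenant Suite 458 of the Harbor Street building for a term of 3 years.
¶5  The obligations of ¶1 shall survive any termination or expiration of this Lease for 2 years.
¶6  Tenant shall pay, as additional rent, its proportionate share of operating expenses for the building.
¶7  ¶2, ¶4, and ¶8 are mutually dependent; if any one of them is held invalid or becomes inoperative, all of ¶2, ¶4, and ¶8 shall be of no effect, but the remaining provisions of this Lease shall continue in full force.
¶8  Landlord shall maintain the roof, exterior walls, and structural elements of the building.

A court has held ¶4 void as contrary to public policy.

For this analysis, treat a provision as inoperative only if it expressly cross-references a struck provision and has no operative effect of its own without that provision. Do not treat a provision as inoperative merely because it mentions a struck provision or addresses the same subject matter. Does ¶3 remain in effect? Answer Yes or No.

Yes

¶4 is struck. No other provision's operative terms depend on ¶4. ¶7 declares ¶2, ¶4, and ¶8 mutually dependent; since one of them has fallen, all of them are of no effect. That brings down ¶2 and ¶8 as well. The remainder continues in force under ¶7. That leaves ¶1, ¶3, ¶5, ¶6, and ¶7 in effect. ¶3 is among the surviving provisions, so the answer is yes.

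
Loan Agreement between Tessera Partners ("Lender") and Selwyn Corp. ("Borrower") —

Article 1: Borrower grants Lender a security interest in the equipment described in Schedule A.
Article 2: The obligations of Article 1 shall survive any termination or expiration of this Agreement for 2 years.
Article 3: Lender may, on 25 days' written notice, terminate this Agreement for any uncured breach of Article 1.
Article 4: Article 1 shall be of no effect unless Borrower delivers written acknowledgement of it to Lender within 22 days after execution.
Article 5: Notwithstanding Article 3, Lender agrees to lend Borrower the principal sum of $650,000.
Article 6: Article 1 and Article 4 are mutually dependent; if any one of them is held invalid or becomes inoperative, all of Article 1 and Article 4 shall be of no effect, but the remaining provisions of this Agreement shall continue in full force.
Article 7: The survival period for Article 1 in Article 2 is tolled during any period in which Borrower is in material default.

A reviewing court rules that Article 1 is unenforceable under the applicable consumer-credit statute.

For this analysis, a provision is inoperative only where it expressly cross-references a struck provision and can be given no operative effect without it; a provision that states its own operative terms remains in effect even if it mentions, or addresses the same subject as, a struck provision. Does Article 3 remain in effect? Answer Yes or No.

No

Article 1 is struck. Article 2 merely fixes the survival period for Article 1; with Article 1 gone it has nothing to operate on and falls away. Article 3 has no operative effect of its own apart from Article 1 and is therefore inoperative. The only function of Article 4 is the acknowledgement condition for Article 1, so it cannot stand once Article 1 is removed. Article 7 does nothing except set the tolling of the survival period for Article 1 by reference to Article 2; with Article 2 gone it has no independent effect and is inoperative. Although Article 5 refers to Article 3, its operative terms do not depend on Article 3, so it remains in effect. Article 6 declares Article 1 and Article 4 mutually dependent; since one of them has fallen, all of them are of no effect. The remainder continues in force under Article 6. Article 5 and Article 6 remain in effect. Article 3 is among the inoperative provisions, so the answer is no.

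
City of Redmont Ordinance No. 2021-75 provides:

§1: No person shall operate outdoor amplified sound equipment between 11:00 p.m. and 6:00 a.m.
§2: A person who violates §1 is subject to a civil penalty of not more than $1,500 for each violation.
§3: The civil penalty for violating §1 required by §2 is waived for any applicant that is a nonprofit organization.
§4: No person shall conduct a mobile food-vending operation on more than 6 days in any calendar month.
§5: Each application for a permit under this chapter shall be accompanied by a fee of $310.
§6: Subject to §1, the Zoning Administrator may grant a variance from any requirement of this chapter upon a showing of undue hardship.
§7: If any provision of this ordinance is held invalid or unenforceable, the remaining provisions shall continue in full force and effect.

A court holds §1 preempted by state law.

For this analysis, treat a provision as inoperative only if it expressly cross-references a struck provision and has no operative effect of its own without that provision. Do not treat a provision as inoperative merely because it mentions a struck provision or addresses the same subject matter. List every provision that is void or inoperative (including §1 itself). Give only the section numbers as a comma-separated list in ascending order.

§1 is struck. §2 has no operative effect of its own apart from §1 and is therefore inoperative. §3 has no operative effect of its own apart from §2 and is therefore inoperative. §6 mentions §1 but its own obligation stands independently of §1, so §6 is not affected. §7 is a severability clause and preserves every provision that can still be given independent effect. That leaves §4, §5, §6, and §7 in effect.

1, 2, 3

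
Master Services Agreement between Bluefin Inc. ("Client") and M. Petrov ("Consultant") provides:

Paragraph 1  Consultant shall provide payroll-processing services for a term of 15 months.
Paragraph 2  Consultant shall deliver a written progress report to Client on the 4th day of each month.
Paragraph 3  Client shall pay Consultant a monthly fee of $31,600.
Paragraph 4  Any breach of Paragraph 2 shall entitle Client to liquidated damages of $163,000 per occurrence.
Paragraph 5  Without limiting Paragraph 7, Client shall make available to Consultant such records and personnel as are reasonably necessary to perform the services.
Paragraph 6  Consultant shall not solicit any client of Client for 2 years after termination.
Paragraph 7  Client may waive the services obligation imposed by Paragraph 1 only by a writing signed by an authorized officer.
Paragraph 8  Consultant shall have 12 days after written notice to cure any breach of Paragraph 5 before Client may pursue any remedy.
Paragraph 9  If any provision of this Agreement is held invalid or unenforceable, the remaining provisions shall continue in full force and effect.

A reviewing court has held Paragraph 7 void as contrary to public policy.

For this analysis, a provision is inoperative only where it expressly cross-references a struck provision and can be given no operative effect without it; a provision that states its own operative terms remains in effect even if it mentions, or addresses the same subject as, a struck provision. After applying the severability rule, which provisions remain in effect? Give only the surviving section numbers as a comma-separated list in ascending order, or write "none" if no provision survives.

Paragraph 7 is struck. Paragraph 5 mentions Paragraph 7 but its own obligation stands independently of Paragraph 7, so Paragraph 5 is not affected. No other provision's operative terms depend on Paragraph 7. Under the severability clause in Paragraph 9, the remaining provisions continue in force. That leaves Paragraph 1, Paragraph 2, Paragraph 3, Paragraph 4, Paragraph 5, Paragraph 6, Paragraph 8, and Paragraph 9 in effect.

1, 2, 3, 4, 5, 6, 8, 9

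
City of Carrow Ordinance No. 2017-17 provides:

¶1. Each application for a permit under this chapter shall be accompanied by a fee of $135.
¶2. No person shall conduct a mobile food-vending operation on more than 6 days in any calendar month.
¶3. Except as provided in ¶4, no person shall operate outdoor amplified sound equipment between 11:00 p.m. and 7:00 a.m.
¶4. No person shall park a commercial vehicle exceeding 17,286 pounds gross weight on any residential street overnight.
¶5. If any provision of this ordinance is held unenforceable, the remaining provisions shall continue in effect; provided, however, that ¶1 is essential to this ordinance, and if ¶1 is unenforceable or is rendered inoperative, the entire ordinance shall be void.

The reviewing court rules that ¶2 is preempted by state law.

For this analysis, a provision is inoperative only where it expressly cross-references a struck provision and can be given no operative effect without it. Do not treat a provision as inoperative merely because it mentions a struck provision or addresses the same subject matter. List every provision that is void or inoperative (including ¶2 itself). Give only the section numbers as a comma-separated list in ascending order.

2

¶2 is struck. No other provision's operative terms depend on ¶2. ¶5 makes ¶1 an essential term, but ¶1 is unaffected, so the severability proviso in ¶5 preserves the remaining provisions. That leaves ¶1, ¶3, ¶4, and ¶5 in effect.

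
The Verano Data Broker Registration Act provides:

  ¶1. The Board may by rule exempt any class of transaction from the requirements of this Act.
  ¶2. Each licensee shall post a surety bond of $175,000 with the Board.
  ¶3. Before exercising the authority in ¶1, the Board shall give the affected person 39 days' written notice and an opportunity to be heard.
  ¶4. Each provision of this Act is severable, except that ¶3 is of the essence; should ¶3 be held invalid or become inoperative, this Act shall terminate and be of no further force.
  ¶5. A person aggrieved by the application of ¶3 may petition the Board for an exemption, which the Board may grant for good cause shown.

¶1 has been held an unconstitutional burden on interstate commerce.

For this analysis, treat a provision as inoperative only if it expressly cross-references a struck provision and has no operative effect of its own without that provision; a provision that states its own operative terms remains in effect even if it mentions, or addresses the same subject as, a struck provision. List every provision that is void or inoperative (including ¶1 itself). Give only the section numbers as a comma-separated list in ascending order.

¶1 is struck. ¶3 has no operative effect of its own apart from ¶1 and is therefore inoperative. ¶5 has no operative effect of its own apart from ¶3 and is therefore inoperative. ¶4 makes ¶3 an essential term, and ¶3 has been rendered inoperative by the cascade; under ¶4, the entire Act is therefore void. No provision of the Act survives.

1, 2, 3, 4, 5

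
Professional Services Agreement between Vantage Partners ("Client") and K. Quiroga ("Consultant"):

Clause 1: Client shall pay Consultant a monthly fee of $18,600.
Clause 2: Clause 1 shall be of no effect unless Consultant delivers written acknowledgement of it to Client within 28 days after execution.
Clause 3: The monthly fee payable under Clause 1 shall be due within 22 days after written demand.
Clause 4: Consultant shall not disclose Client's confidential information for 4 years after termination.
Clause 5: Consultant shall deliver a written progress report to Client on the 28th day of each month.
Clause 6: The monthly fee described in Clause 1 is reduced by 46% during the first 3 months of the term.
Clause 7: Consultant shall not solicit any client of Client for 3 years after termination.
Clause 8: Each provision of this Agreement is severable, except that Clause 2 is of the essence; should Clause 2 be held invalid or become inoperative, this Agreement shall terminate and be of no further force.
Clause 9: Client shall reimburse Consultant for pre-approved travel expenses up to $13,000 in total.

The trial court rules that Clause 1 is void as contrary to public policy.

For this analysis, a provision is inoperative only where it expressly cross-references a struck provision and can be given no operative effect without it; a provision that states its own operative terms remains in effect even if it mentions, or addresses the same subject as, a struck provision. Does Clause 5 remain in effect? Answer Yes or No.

Clause 1 is struck. Clause 2 has no operative effect of its own apart from Clause 1 and is therefore inoperative. The whole of Clause 3 is the payment deadline for the monthly fee, defined by reference to Clause 1, so Clause 3 cannot stand once Clause 1 is removed. Clause 6 has no operative effect of its own apart from Clause 1 and is therefore inoperative. Clause 8 makes Clause 2 an essential term, and Clause 2 has been rendered inoperative by the cascade; under Clause 8, the entire Agreement is therefore void. No provision of the Agreement survives. Clause 5 is among the inoperative provisions, so the answer is no.

No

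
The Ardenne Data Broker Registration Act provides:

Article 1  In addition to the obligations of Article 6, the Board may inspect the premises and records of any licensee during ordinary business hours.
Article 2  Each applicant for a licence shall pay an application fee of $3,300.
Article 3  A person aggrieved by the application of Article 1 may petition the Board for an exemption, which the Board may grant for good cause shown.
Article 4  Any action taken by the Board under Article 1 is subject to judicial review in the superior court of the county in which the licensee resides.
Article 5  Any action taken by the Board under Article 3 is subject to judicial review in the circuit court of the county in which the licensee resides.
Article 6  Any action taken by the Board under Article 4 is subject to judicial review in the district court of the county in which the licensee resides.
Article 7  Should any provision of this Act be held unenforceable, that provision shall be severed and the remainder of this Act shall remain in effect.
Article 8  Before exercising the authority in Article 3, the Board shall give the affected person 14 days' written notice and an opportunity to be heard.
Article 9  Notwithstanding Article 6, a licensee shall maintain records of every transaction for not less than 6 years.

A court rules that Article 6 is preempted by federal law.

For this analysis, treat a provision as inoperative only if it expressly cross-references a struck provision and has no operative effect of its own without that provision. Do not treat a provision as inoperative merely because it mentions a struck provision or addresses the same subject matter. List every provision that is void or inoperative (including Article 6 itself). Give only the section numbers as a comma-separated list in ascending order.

6

Article 6 is struck. Although Article 1 refers to Article 6, its operative terms do not depend on Article 6, so it remains in effect. Although Article 9 refers to Article 6, its operative terms do not depend on Article 6, so it remains in effect. Nothing else in the Act is defined by reference to Article 6. Under the severability clause in Article 7, the remaining provisions continue in force. Article 1, Article 2, Article 3, Article 4, Article 5, Article 7, Article 8, and Article 9 remain in effect.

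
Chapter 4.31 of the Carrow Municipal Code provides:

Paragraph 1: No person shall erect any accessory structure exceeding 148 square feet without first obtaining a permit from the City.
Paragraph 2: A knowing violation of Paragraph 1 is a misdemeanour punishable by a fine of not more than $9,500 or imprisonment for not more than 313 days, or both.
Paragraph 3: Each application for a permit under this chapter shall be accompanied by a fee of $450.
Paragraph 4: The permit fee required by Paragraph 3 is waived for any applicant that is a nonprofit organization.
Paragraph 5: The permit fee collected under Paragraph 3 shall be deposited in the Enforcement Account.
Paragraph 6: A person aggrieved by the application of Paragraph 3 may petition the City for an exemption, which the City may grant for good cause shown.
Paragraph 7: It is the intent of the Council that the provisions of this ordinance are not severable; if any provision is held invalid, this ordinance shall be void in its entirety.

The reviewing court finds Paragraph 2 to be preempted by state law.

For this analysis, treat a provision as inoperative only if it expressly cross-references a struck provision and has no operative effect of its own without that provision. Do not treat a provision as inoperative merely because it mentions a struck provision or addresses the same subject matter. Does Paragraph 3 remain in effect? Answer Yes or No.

Paragraph 2 is struck. No other provision's operative terms depend on Paragraph 2. Paragraph 7 provides that the ordinance is not severable, so the invalidity of any one provision voids the entire ordinance. No provision of the ordinance survives. Paragraph 3 is among the inoperative provisions, so the answer is no.

No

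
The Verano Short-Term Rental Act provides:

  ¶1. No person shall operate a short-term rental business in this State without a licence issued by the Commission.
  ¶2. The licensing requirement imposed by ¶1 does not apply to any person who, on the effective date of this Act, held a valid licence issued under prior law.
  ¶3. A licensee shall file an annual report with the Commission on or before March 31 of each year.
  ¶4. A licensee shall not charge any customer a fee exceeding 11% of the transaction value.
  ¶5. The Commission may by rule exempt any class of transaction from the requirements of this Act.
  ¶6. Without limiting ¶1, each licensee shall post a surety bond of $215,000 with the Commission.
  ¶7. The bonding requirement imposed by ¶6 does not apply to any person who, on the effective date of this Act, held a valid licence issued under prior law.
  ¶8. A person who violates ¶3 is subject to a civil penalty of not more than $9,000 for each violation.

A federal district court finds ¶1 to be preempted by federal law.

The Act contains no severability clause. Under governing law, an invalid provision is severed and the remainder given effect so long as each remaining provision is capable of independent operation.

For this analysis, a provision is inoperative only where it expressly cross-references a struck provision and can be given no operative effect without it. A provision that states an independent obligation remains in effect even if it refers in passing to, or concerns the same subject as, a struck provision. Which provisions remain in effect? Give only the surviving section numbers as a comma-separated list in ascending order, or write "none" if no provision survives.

¶1 is struck. ¶2 has no operative effect of its own apart from ¶1 and is therefore inoperative. Although ¶6 refers to ¶1, its operative terms do not depend on ¶1, so it remains in effect. Under the stated default rule, only provisions that cannot operate independently fall away; the rest are enforced. The provisions still in force are ¶3, ¶4, ¶5, ¶6, ¶7, and ¶8.

3, 4, 5, 6, 7, 8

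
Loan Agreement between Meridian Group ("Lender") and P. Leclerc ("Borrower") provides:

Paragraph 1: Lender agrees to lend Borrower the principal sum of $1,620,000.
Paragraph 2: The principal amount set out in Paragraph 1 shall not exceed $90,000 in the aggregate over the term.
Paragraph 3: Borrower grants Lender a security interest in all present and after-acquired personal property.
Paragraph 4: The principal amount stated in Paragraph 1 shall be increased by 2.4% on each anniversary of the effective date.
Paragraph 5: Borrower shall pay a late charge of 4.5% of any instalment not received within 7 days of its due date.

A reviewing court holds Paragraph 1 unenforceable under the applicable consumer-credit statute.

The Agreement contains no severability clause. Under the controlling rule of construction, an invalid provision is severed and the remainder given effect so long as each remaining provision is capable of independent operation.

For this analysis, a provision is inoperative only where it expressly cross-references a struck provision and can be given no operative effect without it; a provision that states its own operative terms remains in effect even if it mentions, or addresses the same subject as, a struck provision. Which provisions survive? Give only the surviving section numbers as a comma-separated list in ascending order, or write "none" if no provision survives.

3, 5

Paragraph 1 is struck. Paragraph 2 does nothing except set the aggregate cap on the principal amount by reference to Paragraph 1; with Paragraph 1 gone it has no independent effect and is inoperative. Paragraph 4 does nothing except set the escalation of the principal amount by reference to Paragraph 1; with Paragraph 1 gone it has no independent effect and is inoperative. With no severability clause, the stated default rule severs what cannot stand and enforces each remaining provision that can operate on its own. That leaves Paragraph 3 and Paragraph 5 in effect.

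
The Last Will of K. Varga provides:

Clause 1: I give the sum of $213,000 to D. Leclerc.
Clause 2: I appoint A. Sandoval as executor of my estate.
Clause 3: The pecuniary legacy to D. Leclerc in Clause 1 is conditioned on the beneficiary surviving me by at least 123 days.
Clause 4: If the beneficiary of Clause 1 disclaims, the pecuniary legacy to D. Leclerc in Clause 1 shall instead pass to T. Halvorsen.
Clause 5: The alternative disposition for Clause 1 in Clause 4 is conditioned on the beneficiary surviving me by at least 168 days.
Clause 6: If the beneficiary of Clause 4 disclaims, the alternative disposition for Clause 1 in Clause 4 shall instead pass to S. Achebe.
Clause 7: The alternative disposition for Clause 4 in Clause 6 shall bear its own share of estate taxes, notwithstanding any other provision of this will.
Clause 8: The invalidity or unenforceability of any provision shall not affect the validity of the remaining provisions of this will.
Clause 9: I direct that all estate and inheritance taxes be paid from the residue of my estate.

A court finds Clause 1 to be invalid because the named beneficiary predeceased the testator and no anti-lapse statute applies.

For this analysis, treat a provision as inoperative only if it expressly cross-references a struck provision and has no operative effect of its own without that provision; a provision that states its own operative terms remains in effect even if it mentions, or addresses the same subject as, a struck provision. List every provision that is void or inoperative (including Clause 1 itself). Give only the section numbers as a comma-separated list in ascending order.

Clause 1 is struck. Clause 3 has no operative effect of its own apart from Clause 1 and is therefore inoperative. Clause 4 has no operative effect of its own apart from Clause 1 and is therefore inoperative. Clause 5 has no operative effect of its own apart from Clause 4 and is therefore inoperative. Clause 6 merely fixes the alternative disposition for Clause 4; with Clause 4 gone it has nothing to operate on and falls away. Clause 7 operates only by reference to Clause 6, so it falls with Clause 6. Clause 8 is a severability clause and preserves every provision that can still be given independent effect. That leaves Clause 2, Clause 8, and Clause 9 in effect.

1, 3, 4, 5, 6, 7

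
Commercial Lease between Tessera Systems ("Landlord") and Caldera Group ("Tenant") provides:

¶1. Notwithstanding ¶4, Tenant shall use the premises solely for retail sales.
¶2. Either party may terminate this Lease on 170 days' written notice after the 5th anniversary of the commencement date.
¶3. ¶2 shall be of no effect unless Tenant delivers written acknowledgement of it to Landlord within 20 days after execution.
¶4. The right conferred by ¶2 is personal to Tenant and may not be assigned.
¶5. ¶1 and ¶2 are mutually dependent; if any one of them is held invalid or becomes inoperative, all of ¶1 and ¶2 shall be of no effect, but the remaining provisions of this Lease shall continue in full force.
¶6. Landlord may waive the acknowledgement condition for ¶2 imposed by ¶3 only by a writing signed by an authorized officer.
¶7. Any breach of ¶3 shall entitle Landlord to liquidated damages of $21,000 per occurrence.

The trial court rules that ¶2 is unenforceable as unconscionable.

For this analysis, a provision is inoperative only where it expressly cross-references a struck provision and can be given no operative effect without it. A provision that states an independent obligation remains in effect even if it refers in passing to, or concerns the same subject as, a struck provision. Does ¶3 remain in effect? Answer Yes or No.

No

¶2 is struck. The only function of ¶3 is the acknowledgement condition for ¶2, so it cannot stand once ¶2 is removed. ¶4 merely fixes the non-assignment of ¶2; with ¶2 gone it has nothing to operate on and falls away. ¶6 merely fixes the waiver condition for ¶3; with ¶3 gone it has nothing to operate on and falls away. ¶7 operates only by reference to ¶3, so it falls with ¶3. ¶5 declares ¶1 and ¶2 mutually dependent; since one of them has fallen, all of them are of no effect. That brings down ¶1 as well. The remainder continues in force under ¶5. Only ¶5 remains in effect. ¶3 is among the inoperative provisions, so the answer is no.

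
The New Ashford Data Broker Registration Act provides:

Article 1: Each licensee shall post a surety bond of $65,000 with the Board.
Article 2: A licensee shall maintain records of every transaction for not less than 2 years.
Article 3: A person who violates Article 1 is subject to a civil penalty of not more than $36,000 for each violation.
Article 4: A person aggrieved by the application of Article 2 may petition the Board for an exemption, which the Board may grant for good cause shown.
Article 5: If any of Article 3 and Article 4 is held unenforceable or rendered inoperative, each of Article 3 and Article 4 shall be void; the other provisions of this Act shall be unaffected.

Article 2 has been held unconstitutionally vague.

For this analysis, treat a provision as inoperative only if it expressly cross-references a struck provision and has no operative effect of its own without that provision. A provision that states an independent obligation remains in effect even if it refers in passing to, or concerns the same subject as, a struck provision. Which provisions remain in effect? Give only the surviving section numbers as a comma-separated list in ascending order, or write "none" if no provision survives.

Article 2 is struck. Article 4 operates only by reference to Article 2, so it falls with Article 2. Article 5 declares Article 3 and Article 4 mutually dependent; since one of them has fallen, all of them are of no effect. That brings down Article 3 as well. The remainder continues in force under Article 5. Article 1 and Article 5 remain in effect.

1, 5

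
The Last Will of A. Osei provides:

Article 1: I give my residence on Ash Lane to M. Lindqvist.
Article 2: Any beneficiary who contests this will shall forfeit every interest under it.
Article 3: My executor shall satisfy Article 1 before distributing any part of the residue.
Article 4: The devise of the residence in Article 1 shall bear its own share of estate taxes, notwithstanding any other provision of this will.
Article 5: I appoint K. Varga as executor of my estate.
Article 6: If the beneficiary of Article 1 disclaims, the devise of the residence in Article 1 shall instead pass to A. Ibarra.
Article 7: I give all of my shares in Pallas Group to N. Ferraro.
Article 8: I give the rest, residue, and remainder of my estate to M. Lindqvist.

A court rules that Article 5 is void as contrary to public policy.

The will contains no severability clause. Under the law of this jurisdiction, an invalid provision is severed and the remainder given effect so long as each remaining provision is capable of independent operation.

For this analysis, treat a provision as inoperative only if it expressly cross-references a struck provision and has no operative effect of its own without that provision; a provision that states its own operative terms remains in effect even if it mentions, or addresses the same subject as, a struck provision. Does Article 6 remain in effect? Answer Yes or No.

Article 5 is struck. No other provision's operative terms depend on Article 5. With no severability clause, the stated default rule severs what cannot stand and enforces each remaining provision that can operate on its own. That leaves Article 1, Article 2, Article 3, Article 4, Article 6, Article 7, and Article 8 in effect. Article 6 is among the surviving provisions, so the answer is yes.

Yes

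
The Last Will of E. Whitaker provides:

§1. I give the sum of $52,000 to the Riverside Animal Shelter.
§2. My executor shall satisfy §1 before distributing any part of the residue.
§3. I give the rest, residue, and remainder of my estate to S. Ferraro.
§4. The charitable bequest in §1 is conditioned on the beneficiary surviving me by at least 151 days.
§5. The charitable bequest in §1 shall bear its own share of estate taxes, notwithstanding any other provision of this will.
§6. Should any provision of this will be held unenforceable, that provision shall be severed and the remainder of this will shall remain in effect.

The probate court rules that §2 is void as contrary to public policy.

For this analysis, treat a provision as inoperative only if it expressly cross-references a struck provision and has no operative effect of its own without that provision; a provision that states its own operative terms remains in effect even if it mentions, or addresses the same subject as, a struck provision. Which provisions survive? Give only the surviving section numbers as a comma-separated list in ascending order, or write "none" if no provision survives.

§2 is struck. No other provision's operative terms depend on §2. §6 is a severability clause and preserves every provision that can still be given independent effect. That leaves §1, §3, §4, §5, and §6 in effect.

1, 3, 4, 5, 6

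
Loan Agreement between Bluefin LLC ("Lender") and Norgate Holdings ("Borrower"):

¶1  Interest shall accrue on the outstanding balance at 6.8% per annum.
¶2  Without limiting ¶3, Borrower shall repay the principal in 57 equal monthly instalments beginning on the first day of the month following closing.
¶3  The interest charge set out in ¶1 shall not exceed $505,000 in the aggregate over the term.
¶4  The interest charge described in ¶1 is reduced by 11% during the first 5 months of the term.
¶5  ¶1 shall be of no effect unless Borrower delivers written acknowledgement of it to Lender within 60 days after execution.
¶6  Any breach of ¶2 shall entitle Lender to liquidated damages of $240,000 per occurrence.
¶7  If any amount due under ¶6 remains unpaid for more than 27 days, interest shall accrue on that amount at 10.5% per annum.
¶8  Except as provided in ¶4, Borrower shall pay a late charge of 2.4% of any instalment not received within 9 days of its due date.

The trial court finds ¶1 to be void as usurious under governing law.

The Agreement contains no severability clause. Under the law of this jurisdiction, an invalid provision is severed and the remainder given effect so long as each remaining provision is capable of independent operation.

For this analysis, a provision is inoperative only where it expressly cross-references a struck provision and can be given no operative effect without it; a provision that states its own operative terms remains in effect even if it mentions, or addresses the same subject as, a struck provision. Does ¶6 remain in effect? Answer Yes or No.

¶1 is struck. ¶3 has no operative effect of its own apart from ¶1 and is therefore inoperative. The whole of ¶4 is the introductory reduction to the interest charge, defined by reference to ¶1, so ¶4 cannot stand once ¶1 is removed. The only function of ¶5 is the acknowledgement condition for ¶1, so it cannot stand once ¶1 is removed. Although ¶2 refers to ¶3, its operative terms do not depend on ¶3, so it remains in effect. ¶8 mentions ¶4 but its own obligation stands independently of ¶4, so ¶8 is not affected. With no severability clause, the stated default rule severs what cannot stand and enforces each remaining provision that can operate on its own. The provisions still in force are ¶2, ¶6, ¶7, and ¶8. ¶6 is among the surviving provisions, so the answer is yes.

Yes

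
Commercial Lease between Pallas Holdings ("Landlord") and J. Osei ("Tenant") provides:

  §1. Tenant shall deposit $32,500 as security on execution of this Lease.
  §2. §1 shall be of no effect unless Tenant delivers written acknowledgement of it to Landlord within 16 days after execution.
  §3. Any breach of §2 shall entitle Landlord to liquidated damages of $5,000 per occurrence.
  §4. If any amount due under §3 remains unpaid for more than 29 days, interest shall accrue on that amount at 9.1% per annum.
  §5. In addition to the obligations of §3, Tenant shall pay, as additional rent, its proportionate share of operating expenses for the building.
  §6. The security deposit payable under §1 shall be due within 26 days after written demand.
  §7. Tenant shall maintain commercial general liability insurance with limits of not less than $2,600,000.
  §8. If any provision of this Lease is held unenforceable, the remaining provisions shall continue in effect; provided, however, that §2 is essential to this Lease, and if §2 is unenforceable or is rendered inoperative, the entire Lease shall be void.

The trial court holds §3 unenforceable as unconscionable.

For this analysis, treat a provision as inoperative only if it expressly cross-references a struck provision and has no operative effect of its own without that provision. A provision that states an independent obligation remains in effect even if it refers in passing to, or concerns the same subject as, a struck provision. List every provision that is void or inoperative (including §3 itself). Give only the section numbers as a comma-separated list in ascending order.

3, 4

§3 is struck. The whole of §4 is the default interest on the liquidated-damages amount, defined by reference to §3, so §4 cannot stand once §3 is removed. §5 mentions §3 but its own obligation stands independently of §3, so §5 is not affected. §8 makes §2 an essential term, but §2 is unaffected, so the severability proviso in §8 preserves the remaining provisions. §1, §2, §5, §6, §7, and §8 remain in effect.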